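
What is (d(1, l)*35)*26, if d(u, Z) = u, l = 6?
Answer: 910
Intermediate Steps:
(d(1, l)*35)*26 = (1*35)*26 = 35*26 = 910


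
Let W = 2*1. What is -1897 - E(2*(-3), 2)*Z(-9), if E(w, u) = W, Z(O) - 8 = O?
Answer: -1895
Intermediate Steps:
W = 2
Z(O) = 8 + O
E(w, u) = 2
-1897 - E(2*(-3), 2)*Z(-9) = -1897 - 2*(8 - 9) = -1897 - 2*(-1) = -1897 - 1*(-2) = -1897 + 2 = -1895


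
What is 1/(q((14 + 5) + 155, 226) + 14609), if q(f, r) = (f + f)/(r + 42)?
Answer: 67/978890 ≈ 6.8445e-5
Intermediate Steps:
q(f, r) = 2*f/(42 + r) (q(f, r) = (2*f)/(42 + r) = 2*f/(42 + r))
1/(q((14 + 5) + 155, 226) + 14609) = 1/(2*((14 + 5) + 155)/(42 + 226) + 14609) = 1/(2*(19 + 155)/268 + 14609) = 1/(2*174*(1/268) + 14609) = 1/(87/67 + 14609) = 1/(978890/67) = 67/978890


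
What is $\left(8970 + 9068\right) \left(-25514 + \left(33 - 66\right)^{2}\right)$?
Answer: $-440578150$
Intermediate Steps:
$\left(8970 + 9068\right) \left(-25514 + \left(33 - 66\right)^{2}\right) = 18038 \left(-25514 + \left(-33\right)^{2}\right) = 18038 \left(-25514 + 1089\right) = 18038 \left(-24425\right) = -440578150$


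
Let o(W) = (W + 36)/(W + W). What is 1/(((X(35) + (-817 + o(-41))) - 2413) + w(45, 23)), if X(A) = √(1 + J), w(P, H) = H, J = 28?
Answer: -21563458/69152499965 - 6724*√29/69152499965 ≈ -0.00031235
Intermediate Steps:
X(A) = √29 (X(A) = √(1 + 28) = √29)
o(W) = (36 + W)/(2*W) (o(W) = (36 + W)/((2*W)) = (36 + W)*(1/(2*W)) = (36 + W)/(2*W))
1/(((X(35) + (-817 + o(-41))) - 2413) + w(45, 23)) = 1/(((√29 + (-817 + (½)*(36 - 41)/(-41))) - 2413) + 23) = 1/(((√29 + (-817 + (½)*(-1/41)*(-5))) - 2413) + 23) = 1/(((√29 + (-817 + 5/82)) - 2413) + 23) = 1/(((√29 - 66989/82) - 2413) + 23) = 1/(((-66989/82 + √29) - 2413) + 23) = 1/((-264855/82 + √29) + 23) = 1/(-262969/82 + √29)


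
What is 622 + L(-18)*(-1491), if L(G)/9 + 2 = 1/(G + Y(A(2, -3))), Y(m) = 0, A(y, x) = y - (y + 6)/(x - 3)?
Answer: 56411/2 ≈ 28206.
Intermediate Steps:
A(y, x) = y - (6 + y)/(-3 + x)
L(G) = -18 + 9/G (L(G) = -18 + 9/(G + 0) = -18 + 9/G)
622 + L(-18)*(-1491) = 622 + (-18 + 9/(-18))*(-1491) = 622 + (-18 + 9*(-1/18))*(-1491) = 622 + (-18 - ½)*(-1491) = 622 - 37/2*(-1491) = 622 + 55167/2 = 56411/2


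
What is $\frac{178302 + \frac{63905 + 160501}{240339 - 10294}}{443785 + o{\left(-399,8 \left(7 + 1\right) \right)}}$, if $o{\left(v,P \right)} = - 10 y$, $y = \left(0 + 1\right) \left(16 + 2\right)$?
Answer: $\frac{41017707996}{102049112225} \approx 0.40194$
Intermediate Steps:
$y = 18$ ($y = 1 \cdot 18 = 18$)
$o{\left(v,P \right)} = -180$ ($o{\left(v,P \right)} = \left(-10\right) 18 = -180$)
$\frac{178302 + \frac{63905 + 160501}{240339 - 10294}}{443785 + o{\left(-399,8 \left(7 + 1\right) \right)}} = \frac{178302 + \frac{63905 + 160501}{240339 - 10294}}{443785 - 180} = \frac{178302 + \frac{224406}{230045}}{443605} = \left(178302 + 224406 \cdot \frac{1}{230045}\right) \frac{1}{443605} = \left(178302 + \frac{224406}{230045}\right) \frac{1}{443605} = \frac{41017707996}{230045} \cdot \frac{1}{443605} = \frac{41017707996}{102049112225}$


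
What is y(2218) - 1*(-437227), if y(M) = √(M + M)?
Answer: 437227 + 2*√1109 ≈ 4.3729e+5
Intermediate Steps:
y(M) = √2*√M (y(M) = √(2*M) = √2*√M)
y(2218) - 1*(-437227) = √2*√2218 - 1*(-437227) = 2*√1109 + 437227 = 437227 + 2*√1109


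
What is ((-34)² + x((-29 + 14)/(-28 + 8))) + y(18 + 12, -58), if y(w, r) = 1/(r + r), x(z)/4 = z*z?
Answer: 33589/29 ≈ 1158.2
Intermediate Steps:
x(z) = 4*z² (x(z) = 4*(z*z) = 4*z²)
y(w, r) = 1/(2*r)
((-34)² + x((-29 + 14)/(-28 + 8))) + y(18 + 12, -58) = ((-34)² + 4*((-29 + 14)/(-28 + 8))²) + (½)/(-58) = (1156 + 4*(-15/(-20))²) + (½)*(-1/58) = (1156 + 4*(-15*(-1/20))²) - 1/116 = (1156 + 4*(¾)²) - 1/116 = (1156 + 4*(9/16)) - 1/116 = (1156 + 9/4) - 1/116 = 4633/4 - 1/116 = 33589/29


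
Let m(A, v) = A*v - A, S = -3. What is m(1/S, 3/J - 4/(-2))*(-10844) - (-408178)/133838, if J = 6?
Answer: 363038907/66919 ≈ 5425.0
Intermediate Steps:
m(A, v) = -A + A*v
m(1/S, 3/J - 4/(-2))*(-10844) - (-408178)/133838 = ((-1 + (3/6 - 4/(-2)))/(-3))*(-10844) - (-408178)/133838 = -(-1 + (3*(⅙) - 4*(-½)))/3*(-10844) - (-408178)/133838 = -(-1 + (½ + 2))/3*(-10844) - 1*(-204089/66919) = -(-1 + 5/2)/3*(-10844) + 204089/66919 = -⅓*3/2*(-10844) + 204089/66919 = -½*(-10844) + 204089/66919 = 5422 + 204089/66919 = 363038907/66919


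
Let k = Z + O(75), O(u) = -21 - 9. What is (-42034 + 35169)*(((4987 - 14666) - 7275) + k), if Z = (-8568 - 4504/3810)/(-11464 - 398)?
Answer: 263460158972302/2259711 ≈ 1.1659e+8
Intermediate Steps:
O(u) = -30
Z = 8162146/11298555 (Z = (-8568 - 4504*1/3810)/(-11862) = (-8568 - 2252/1905)*(-1/11862) = -16324292/1905*(-1/11862) = 8162146/11298555 ≈ 0.72241)
k = -330794504/11298555 (k = 8162146/11298555 - 30 = -330794504/11298555 ≈ -29.278)
(-42034 + 35169)*(((4987 - 14666) - 7275) + k) = (-42034 + 35169)*(((4987 - 14666) - 7275) - 330794504/11298555) = -6865*((-9679 - 7275) - 330794504/11298555) = -6865*(-16954 - 330794504/11298555) = -6865*(-191886495974/11298555) = 263460158972302/2259711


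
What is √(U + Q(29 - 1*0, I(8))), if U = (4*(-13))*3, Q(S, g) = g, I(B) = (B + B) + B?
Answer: 2*I*√33 ≈ 11.489*I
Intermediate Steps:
I(B) = 3*B (I(B) = 2*B + B = 3*B)
U = -156 (U = -52*3 = -156)
√(U + Q(29 - 1*0, I(8))) = √(-156 + 3*8) = √(-156 + 24) = √(-132) = 2*I*√33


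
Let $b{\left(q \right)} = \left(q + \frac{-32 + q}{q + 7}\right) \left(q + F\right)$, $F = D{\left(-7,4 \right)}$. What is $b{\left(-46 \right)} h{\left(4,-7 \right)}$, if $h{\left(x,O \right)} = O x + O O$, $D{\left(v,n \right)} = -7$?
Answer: $48972$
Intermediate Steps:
$F = -7$
$b{\left(q \right)} = \left(-7 + q\right) \left(q + \frac{-32 + q}{7 + q}\right)$ ($b{\left(q \right)} = \left(q + \frac{-32 + q}{q + 7}\right) \left(q - 7\right) = \left(q + \frac{-32 + q}{7 + q}\right) \left(-7 + q\right) = \left(-7 + q\right) \left(q + \frac{-32 + q}{7 + q}\right)$)
$h{\left(x,O \right)} = O^{2} + O x$ ($h{\left(x,O \right)} = O x + O^{2} = O^{2} + O x$)
$b{\left(-46 \right)} h{\left(4,-7 \right)} = \frac{224 + \left(-46\right)^{2} + \left(-46\right)^{3} - -4048}{7 - 46} \left(- 7 \left(-7 + 4\right)\right) = \frac{224 + 2116 - 97336 + 4048}{-39} \left(\left(-7\right) \left(-3\right)\right) = \left(- \frac{1}{39}\right) \left(-90948\right) 21 = 2332 \cdot 21 = 48972$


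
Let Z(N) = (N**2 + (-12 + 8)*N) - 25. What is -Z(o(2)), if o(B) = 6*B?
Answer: -71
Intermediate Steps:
Z(N) = -25 + N**2 - 4*N (Z(N) = (N**2 - 4*N) - 25 = -25 + N**2 - 4*N)
-Z(o(2)) = -(-25 + (6*2)**2 - 24*2) = -(-25 + 12**2 - 4*12) = -(-25 + 144 - 48) = -1*71 = -71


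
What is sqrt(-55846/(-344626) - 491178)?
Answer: I*sqrt(14583939378337583)/172313 ≈ 700.84*I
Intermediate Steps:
sqrt(-55846/(-344626) - 491178) = sqrt(-55846*(-1/344626) - 491178) = sqrt(27923/172313 - 491178) = sqrt(-84636326791/172313) = I*sqrt(14583939378337583)/172313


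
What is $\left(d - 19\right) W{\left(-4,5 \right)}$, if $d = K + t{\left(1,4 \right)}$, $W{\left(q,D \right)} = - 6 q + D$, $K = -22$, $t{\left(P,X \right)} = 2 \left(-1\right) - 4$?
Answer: $-1363$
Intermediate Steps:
$t{\left(P,X \right)} = -6$ ($t{\left(P,X \right)} = -2 - 4 = -6$)
$W{\left(q,D \right)} = D - 6 q$
$d = -28$ ($d = -22 - 6 = -28$)
$\left(d - 19\right) W{\left(-4,5 \right)} = \left(-28 - 19\right) \left(5 - -24\right) = - 47 \left(5 + 24\right) = \left(-47\right) 29 = -1363$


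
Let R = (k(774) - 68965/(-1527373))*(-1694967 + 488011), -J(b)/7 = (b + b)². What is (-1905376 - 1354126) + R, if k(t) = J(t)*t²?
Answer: 18525008726637009710667278/1527373 ≈ 1.2129e+19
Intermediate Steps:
J(b) = -28*b² (J(b) = -7*(b + b)² = -7*4*b² = -28*b²)
k(t) = -28*t⁴ (k(t) = (-28*t²)*t² = -28*t⁴)
R = 18525008726641988186015524/1527373 (R = (-28*774⁴ - 68965/(-1527373))*(-1694967 + 488011) = (-28*358892053776 - 68965*(-1/1527373))*(-1206956) = (-10048977505728 + 68965/1527373)*(-1206956) = -15348536919856223579/1527373*(-1206956) = 18525008726641988186015524/1527373 ≈ 1.2129e+19)
(-1905376 - 1354126) + R = (-1905376 - 1354126) + 18525008726641988186015524/1527373 = -3259502 + 18525008726641988186015524/1527373 = 18525008726637009710667278/1527373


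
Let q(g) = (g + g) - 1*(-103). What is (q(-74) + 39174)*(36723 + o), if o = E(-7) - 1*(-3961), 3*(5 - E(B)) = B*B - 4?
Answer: 1591532946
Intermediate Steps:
E(B) = 19/3 - B**2/3 (E(B) = 5 - (B*B - 4)/3 = 5 - (B**2 - 4)/3 = 5 - (-4 + B**2)/3 = 5 + (4/3 - B**2/3) = 19/3 - B**2/3)
o = 3951 (o = (19/3 - 1/3*(-7)**2) - 1*(-3961) = (19/3 - 1/3*49) + 3961 = (19/3 - 49/3) + 3961 = -10 + 3961 = 3951)
q(g) = 103 + 2*g (q(g) = 2*g + 103 = 103 + 2*g)
(q(-74) + 39174)*(36723 + o) = ((103 + 2*(-74)) + 39174)*(36723 + 3951) = ((103 - 148) + 39174)*40674 = (-45 + 39174)*40674 = 39129*40674 = 1591532946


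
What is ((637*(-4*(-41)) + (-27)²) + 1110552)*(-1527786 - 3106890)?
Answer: -5634602712324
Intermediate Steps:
((637*(-4*(-41)) + (-27)²) + 1110552)*(-1527786 - 3106890) = ((637*164 + 729) + 1110552)*(-4634676) = ((104468 + 729) + 1110552)*(-4634676) = (105197 + 1110552)*(-4634676) = 1215749*(-4634676) = -5634602712324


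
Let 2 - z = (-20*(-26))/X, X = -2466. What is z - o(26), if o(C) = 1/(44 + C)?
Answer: 189587/86310 ≈ 2.1966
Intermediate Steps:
z = 2726/1233 (z = 2 - (-20*(-26))/(-2466) = 2 - 520*(-1)/2466 = 2 - 1*(-260/1233) = 2 + 260/1233 = 2726/1233 ≈ 2.2109)
z - o(26) = 2726/1233 - 1/(44 + 26) = 2726/1233 - 1/70 = 189587/86310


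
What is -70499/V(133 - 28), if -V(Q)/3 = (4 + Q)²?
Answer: 70499/35643 ≈ 1.9779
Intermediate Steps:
V(Q) = -3*(4 + Q)²
-70499/V(133 - 28) = -70499*(-1/(3*(4 + (133 - 28))²)) = -70499*(-1/(3*(4 + 105)²)) = -70499/((-3*109²)) = -70499/((-3*11881)) = -70499/(-35643) = -70499*(-1/35643) = 70499/35643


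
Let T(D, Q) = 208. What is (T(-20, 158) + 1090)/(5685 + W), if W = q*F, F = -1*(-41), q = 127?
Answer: 649/5446 ≈ 0.11917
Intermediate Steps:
F = 41
W = 5207 (W = 127*41 = 5207)
(T(-20, 158) + 1090)/(5685 + W) = (208 + 1090)/(5685 + 5207) = 1298/10892 = 1298*(1/10892) = 649/5446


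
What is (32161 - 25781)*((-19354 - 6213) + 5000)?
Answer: -131217460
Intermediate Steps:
(32161 - 25781)*((-19354 - 6213) + 5000) = 6380*(-25567 + 5000) = 6380*(-20567) = -131217460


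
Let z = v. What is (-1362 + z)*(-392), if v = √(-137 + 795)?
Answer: 533904 - 392*√658 ≈ 5.2385e+5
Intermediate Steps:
v = √658 ≈ 25.652
z = √658 ≈ 25.652
(-1362 + z)*(-392) = (-1362 + √658)*(-392) = 533904 - 392*√658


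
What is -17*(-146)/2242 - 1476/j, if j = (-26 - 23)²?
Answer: 1325045/2691521 ≈ 0.49230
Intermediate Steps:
j = 2401 (j = (-49)² = 2401)
-17*(-146)/2242 - 1476/j = -17*(-146)/2242 - 1476/2401 = 2482*(1/2242) - 1476*1/2401 = 1241/1121 - 1476/2401 = 1325045/2691521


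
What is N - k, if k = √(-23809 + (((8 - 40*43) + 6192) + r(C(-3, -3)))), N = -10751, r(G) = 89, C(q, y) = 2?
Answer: -10751 - 2*I*√4810 ≈ -10751.0 - 138.71*I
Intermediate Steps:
k = 2*I*√4810 (k = √(-23809 + (((8 - 40*43) + 6192) + 89)) = √(-23809 + (((8 - 1720) + 6192) + 89)) = √(-23809 + ((-1712 + 6192) + 89)) = √(-23809 + (4480 + 89)) = √(-23809 + 4569) = √(-19240) = 2*I*√4810 ≈ 138.71*I)
N - k = -10751 - 2*I*√4810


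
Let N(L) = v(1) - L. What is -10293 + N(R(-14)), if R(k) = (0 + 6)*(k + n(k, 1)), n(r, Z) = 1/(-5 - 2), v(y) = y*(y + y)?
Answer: -71443/7 ≈ -10206.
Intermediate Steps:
v(y) = 2*y² (v(y) = y*(2*y) = 2*y²)
n(r, Z) = -⅐ (n(r, Z) = 1/(-7) = -⅐)
R(k) = -6/7 + 6*k (R(k) = (0 + 6)*(k - ⅐) = 6*(-⅐ + k) = -6/7 + 6*k)
N(L) = 2 - L (N(L) = 2*1² - L = 2*1 - L = 2 - L)
-10293 + N(R(-14)) = -10293 + (2 - (-6/7 + 6*(-14))) = -10293 + (2 - (-6/7 - 84)) = -10293 + (2 - 1*(-594/7)) = -10293 + (2 + 594/7) = -10293 + 608/7 = -71443/7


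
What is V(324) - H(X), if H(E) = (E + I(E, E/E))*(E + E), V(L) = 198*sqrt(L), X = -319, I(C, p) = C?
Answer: -403480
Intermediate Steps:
H(E) = 4*E**2 (H(E) = (E + E)*(E + E) = (2*E)*(2*E) = 4*E**2)
V(324) - H(X) = 198*sqrt(324) - 4*(-319)**2 = 198*18 - 4*101761 = 3564 - 1*407044 = 3564 - 407044 = -403480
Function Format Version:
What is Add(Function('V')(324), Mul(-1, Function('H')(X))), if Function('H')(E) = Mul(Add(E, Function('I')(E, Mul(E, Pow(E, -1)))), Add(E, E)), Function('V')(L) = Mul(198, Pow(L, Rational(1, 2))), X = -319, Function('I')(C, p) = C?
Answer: -403480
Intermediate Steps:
Function('H')(E) = Mul(4, Pow(E, 2)) (Function('H')(E) = Mul(Add(E, E), Add(E, E)) = Mul(Mul(2, E), Mul(2, E)) = Mul(4, Pow(E, 2)))
Add(Function('V')(324), Mul(-1, Function('H')(X))) = Add(Mul(198, Pow(324, Rational(1, 2))), Mul(-1, Mul(4, Pow(-319, 2)))) = Add(Mul(198, 18), Mul(-1, Mul(4, 101761))) = Add(3564, Mul(-1, 407044)) = Add(3564, -407044) = -403480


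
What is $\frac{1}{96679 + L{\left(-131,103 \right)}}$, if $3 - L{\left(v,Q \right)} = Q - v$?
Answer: $\frac{1}{96448} \approx 1.0368 \cdot 10^{-5}$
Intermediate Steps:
$L{\left(v,Q \right)} = 3 + v - Q$ ($L{\left(v,Q \right)} = 3 - \left(Q - v\right) = 3 + v - Q$)
$\frac{1}{96679 + L{\left(-131,103 \right)}} = \frac{1}{96679 - 231} = \frac{1}{96448}$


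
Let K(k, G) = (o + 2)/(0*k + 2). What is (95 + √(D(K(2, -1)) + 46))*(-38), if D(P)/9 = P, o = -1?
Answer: -3610 - 19*√202 ≈ -3880.0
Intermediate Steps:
K(k, G) = ½ (K(k, G) = (-1 + 2)/(0*k + 2) = 1/(0 + 2) = 1/2 = 1*(½) = ½)
D(P) = 9*P
(95 + √(D(K(2, -1)) + 46))*(-38) = (95 + √(9*(½) + 46))*(-38) = (95 + √(9/2 + 46))*(-38) = (95 + √(101/2))*(-38) = (95 + √202/2)*(-38) = -3610 - 19*√202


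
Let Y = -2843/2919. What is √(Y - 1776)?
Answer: I*√15140815053/2919 ≈ 42.154*I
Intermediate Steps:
Y = -2843/2919 (Y = -2843*1/2919 = -2843/2919 ≈ -0.97396)
√(Y - 1776) = √(-2843/2919 - 1776) = √(-5186987/2919) = I*√15140815053/2919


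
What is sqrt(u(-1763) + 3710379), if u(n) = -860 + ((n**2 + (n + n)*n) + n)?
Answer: sqrt(13032263) ≈ 3610.0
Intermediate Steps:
u(n) = -860 + n + 3*n**2 (u(n) = -860 + ((n**2 + (2*n)*n) + n) = -860 + ((n**2 + 2*n**2) + n) = -860 + (3*n**2 + n) = -860 + (n + 3*n**2) = -860 + n + 3*n**2)
sqrt(u(-1763) + 3710379) = sqrt((-860 - 1763 + 3*(-1763)**2) + 3710379) = sqrt((-860 - 1763 + 3*3108169) + 3710379) = sqrt((-860 - 1763 + 9324507) + 3710379) = sqrt(9321884 + 3710379) = sqrt(13032263)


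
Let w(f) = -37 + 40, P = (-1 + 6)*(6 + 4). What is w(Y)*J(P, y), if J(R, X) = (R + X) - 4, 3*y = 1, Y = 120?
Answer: 139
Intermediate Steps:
y = 1/3 (y = (1/3)*1 = 1/3 ≈ 0.33333)
P = 50 (P = 5*10 = 50)
J(R, X) = -4 + R + X
w(f) = 3
w(Y)*J(P, y) = 3*(-4 + 50 + 1/3) = 3*(139/3) = 139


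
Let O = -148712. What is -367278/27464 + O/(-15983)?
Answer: -892988953/219478556 ≈ -4.0687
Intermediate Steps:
-367278/27464 + O/(-15983) = -367278/27464 - 148712/(-15983) = -367278*1/27464 - 148712*(-1/15983) = -183639/13732 + 148712/15983 = -892988953/219478556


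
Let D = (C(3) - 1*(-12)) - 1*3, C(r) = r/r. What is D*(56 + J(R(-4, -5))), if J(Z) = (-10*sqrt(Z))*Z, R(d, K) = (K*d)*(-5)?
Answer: 560 + 100000*I ≈ 560.0 + 1.0e+5*I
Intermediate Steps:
R(d, K) = -5*K*d
C(r) = 1
J(Z) = -10*Z**(3/2)
D = 10 (D = (1 - 1*(-12)) - 1*3 = (1 + 12) - 3 = 13 - 3 = 10)
D*(56 + J(R(-4, -5))) = 10*(56 - 10*(-1000*I)) = 10*(56 - (-10000)*I) = 10*(56 + 10000*I) = 560 + 100000*I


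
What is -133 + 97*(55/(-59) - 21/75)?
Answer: -369611/1475 ≈ -250.58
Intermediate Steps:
-133 + 97*(55/(-59) - 21/75) = -133 + 97*(55*(-1/59) - 21*1/75) = -133 + 97*(-55/59 - 7/25) = -133 + 97*(-1788/1475) = -133 - 173436/1475 = -369611/1475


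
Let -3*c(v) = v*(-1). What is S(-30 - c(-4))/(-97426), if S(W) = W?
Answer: 43/146139 ≈ 0.00029424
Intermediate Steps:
c(v) = v/3 (c(v) = -v*(-1)/3 = -(-1)*v/3 = v/3)
S(-30 - c(-4))/(-97426) = (-30 - (-4)/3)/(-97426) = (-30 - 1*(-4/3))*(-1/97426) = (-30 + 4/3)*(-1/97426) = -86/3*(-1/97426) = 43/146139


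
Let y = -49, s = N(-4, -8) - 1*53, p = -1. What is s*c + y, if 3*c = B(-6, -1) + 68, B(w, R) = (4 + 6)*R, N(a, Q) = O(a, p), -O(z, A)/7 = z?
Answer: -1597/3 ≈ -532.33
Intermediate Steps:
O(z, A) = -7*z
N(a, Q) = -7*a
s = -25 (s = -7*(-4) - 1*53 = 28 - 53 = -25)
B(w, R) = 10*R
c = 58/3 (c = (10*(-1) + 68)/3 = (-10 + 68)/3 = (⅓)*58 = 58/3 ≈ 19.333)
s*c + y = -25*58/3 - 49 = -1450/3 - 49 = -1597/3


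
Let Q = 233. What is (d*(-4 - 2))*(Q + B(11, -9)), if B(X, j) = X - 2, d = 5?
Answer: -7260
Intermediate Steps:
B(X, j) = -2 + X
(d*(-4 - 2))*(Q + B(11, -9)) = (5*(-4 - 2))*(233 + (-2 + 11)) = (5*(-6))*(233 + 9) = -30*242 = -7260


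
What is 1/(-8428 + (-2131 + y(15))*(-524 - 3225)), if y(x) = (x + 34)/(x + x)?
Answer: 30/239237029 ≈ 1.2540e-7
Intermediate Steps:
y(x) = (34 + x)/(2*x) (y(x) = (34 + x)/((2*x)) = (34 + x)*(1/(2*x)) = (34 + x)/(2*x))
1/(-8428 + (-2131 + y(15))*(-524 - 3225)) = 1/(-8428 + (-2131 + (½)*(34 + 15)/15)*(-524 - 3225)) = 1/(-8428 + (-2131 + (½)*(1/15)*49)*(-3749)) = 1/(-8428 + (-2131 + 49/30)*(-3749)) = 1/(-8428 - 63881/30*(-3749)) = 1/(-8428 + 239489869/30) = 1/(239237029/30) = 30/239237029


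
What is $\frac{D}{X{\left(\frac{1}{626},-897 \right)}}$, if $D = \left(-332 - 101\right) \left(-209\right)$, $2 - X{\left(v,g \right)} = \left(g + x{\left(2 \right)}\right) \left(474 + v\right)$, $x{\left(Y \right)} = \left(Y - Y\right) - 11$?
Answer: $\frac{28325561}{134713776} \approx 0.21026$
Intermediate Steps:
$x{\left(Y \right)} = -11$ ($x{\left(Y \right)} = 0 - 11 = -11$)
$X{\left(v,g \right)} = 2 - \left(-11 + g\right) \left(474 + v\right)$ ($X{\left(v,g \right)} = 2 - \left(g - 11\right) \left(474 + v\right) = 2 - \left(-11 + g\right) \left(474 + v\right)$)
$D = 90497$ ($D = \left(-433\right) \left(-209\right) = 90497$)
$\frac{D}{X{\left(\frac{1}{626},-897 \right)}} = \frac{90497}{5216 - -425178 + \frac{11}{626} - - \frac{897}{626}} = \frac{90497}{5216 + 425178 + 11 \cdot \frac{1}{626} - \left(-897\right) \frac{1}{626}} = \frac{90497}{5216 + 425178 + \frac{11}{626} + \frac{897}{626}} = \frac{90497}{\frac{134713776}{313}} = 90497 \cdot \frac{313}{134713776} = \frac{28325561}{134713776}$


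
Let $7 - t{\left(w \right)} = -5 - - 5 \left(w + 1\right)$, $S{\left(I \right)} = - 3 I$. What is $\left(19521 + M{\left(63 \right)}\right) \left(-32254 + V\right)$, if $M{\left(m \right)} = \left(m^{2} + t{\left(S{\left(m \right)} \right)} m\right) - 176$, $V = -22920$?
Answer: $-4595442460$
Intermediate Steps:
$t{\left(w \right)} = 7 - 5 w$ ($t{\left(w \right)} = 7 - \left(-5 - - 5 \left(w + 1\right)\right) = 7 - \left(-5 - - 5 \left(1 + w\right)\right) = 7 - \left(-5 - \left(-5 - 5 w\right)\right) = 7 - \left(-5 + \left(5 + 5 w\right)\right) = 7 - 5 w$)
$M{\left(m \right)} = -176 + m^{2} + m \left(7 + 15 m\right)$ ($M{\left(m \right)} = \left(m^{2} + \left(7 - 5 \left(- 3 m\right)\right) m\right) - 176 = \left(m^{2} + \left(7 + 15 m\right) m\right) - 176 = \left(m^{2} + m \left(7 + 15 m\right)\right) - 176 = -176 + m^{2} + m \left(7 + 15 m\right)$)
$\left(19521 + M{\left(63 \right)}\right) \left(-32254 + V\right) = \left(19521 + \left(-176 + 7 \cdot 63 + 16 \cdot 63^{2}\right)\right) \left(-32254 - 22920\right) = \left(19521 + \left(-176 + 441 + 16 \cdot 3969\right)\right) \left(-55174\right) = \left(19521 + \left(-176 + 441 + 63504\right)\right) \left(-55174\right) = \left(19521 + 63769\right) \left(-55174\right) = 83290 \left(-55174\right) = -4595442460$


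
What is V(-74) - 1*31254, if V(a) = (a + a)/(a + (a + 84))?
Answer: -500027/16 ≈ -31252.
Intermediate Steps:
V(a) = 2*a/(84 + 2*a) (V(a) = (2*a)/(a + (84 + a)) = (2*a)/(84 + 2*a) = 2*a/(84 + 2*a))
V(-74) - 1*31254 = -74/(42 - 74) - 1*31254 = -74/(-32) - 31254 = -74*(-1/32) - 31254 = 37/16 - 31254 = -500027/16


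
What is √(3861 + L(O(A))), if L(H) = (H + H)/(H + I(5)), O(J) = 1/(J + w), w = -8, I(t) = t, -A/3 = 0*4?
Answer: 7*√119847/39 ≈ 62.137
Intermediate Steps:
A = 0 (A = -0*4 = -3*0 = 0)
O(J) = 1/(-8 + J) (O(J) = 1/(J - 8) = 1/(-8 + J))
L(H) = 2*H/(5 + H) (L(H) = (H + H)/(H + 5) = (2*H)/(5 + H) = 2*H/(5 + H))
√(3861 + L(O(A))) = √(3861 + 2/((-8 + 0)*(5 + 1/(-8 + 0)))) = √(3861 + 2/(-8*(5 + 1/(-8)))) = √(3861 + 2*(-⅛)/(5 - ⅛)) = √(3861 + 2*(-⅛)/(39/8)) = √(3861 + 2*(-⅛)*(8/39)) = √(3861 - 2/39) = √(150577/39) = 7*√119847/39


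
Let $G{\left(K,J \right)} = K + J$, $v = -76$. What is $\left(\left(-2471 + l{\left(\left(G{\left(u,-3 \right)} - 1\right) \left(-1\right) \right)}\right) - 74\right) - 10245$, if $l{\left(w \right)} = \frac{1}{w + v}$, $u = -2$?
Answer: $- \frac{895301}{70} \approx -12790.0$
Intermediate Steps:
$G{\left(K,J \right)} = J + K$
$l{\left(w \right)} = \frac{1}{-76 + w}$ ($l{\left(w \right)} = \frac{1}{w - 76} = \frac{1}{-76 + w}$)
$\left(\left(-2471 + l{\left(\left(G{\left(u,-3 \right)} - 1\right) \left(-1\right) \right)}\right) - 74\right) - 10245 = \left(\left(-2471 + \frac{1}{-76 + \left(\left(-3 - 2\right) - 1\right) \left(-1\right)}\right) - 74\right) - 10245 = \left(\left(-2471 + \frac{1}{-76 + \left(-5 - 1\right) \left(-1\right)}\right) - 74\right) - 10245 = \left(\left(-2471 + \frac{1}{-76 - -6}\right) - 74\right) - 10245 = \left(\left(-2471 + \frac{1}{-76 + 6}\right) - 74\right) - 10245 = \left(\left(-2471 + \frac{1}{-70}\right) - 74\right) - 10245 = \left(\left(-2471 - \frac{1}{70}\right) - 74\right) - 10245 = \left(- \frac{172971}{70} - 74\right) - 10245 = - \frac{178151}{70} - 10245 = - \frac{895301}{70}$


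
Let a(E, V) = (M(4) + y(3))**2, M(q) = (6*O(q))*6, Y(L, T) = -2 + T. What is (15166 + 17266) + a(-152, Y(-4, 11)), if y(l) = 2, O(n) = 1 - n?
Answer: 43668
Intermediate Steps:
M(q) = 36 - 36*q (M(q) = (6*(1 - q))*6 = (6 - 6*q)*6 = 36 - 36*q)
a(E, V) = 11236 (a(E, V) = ((36 - 36*4) + 2)**2 = ((36 - 144) + 2)**2 = (-108 + 2)**2 = (-106)**2 = 11236)
(15166 + 17266) + a(-152, Y(-4, 11)) = (15166 + 17266) + 11236 = 32432 + 11236 = 43668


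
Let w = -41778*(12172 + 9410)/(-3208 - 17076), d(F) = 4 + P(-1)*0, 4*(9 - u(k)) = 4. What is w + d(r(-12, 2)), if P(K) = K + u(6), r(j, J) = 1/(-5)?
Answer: 20493953/461 ≈ 44455.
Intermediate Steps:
u(k) = 8 (u(k) = 9 - ¼*4 = 9 - 1 = 8)
r(j, J) = -⅕
P(K) = 8 + K (P(K) = K + 8 = 8 + K)
d(F) = 4 (d(F) = 4 + (8 - 1)*0 = 4 + 7*0 = 4 + 0 = 4)
w = 20492109/461 (w = -41778/((-20284/21582)) = -41778/((-20284*1/21582)) = -41778/(-922/981) = -41778*(-981/922) = 20492109/461 ≈ 44451.)
w + d(r(-12, 2)) = 20492109/461 + 4 = 20493953/461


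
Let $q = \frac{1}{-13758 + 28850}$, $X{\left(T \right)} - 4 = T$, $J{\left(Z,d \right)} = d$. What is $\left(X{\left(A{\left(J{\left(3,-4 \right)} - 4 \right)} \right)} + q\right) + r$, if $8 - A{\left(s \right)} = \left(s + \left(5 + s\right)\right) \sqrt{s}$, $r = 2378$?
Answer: $\frac{36069881}{15092} + 22 i \sqrt{2} \approx 2390.0 + 31.113 i$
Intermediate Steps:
$A{\left(s \right)} = 8 - \sqrt{s} \left(5 + 2 s\right)$ ($A{\left(s \right)} = 8 - \left(s + \left(5 + s\right)\right) \sqrt{s} = 8 - \left(5 + 2 s\right) \sqrt{s} = 8 - \sqrt{s} \left(5 + 2 s\right)$)
$X{\left(T \right)} = 4 + T$
$q = \frac{1}{15092} \approx 6.626 \cdot 10^{-5}$
$\left(X{\left(A{\left(J{\left(3,-4 \right)} - 4 \right)} \right)} + q\right) + r = \left(\left(4 - \left(-8 + 2 \left(-4 - 4\right)^{\frac{3}{2}} + 5 \sqrt{-4 - 4}\right)\right) + \frac{1}{15092}\right) + 2378 = \left(\left(4 - \left(-8 - 32 i \sqrt{2} + 10 i \sqrt{2}\right)\right) + \frac{1}{15092}\right) + 2378 = \left(\left(4 - \left(-8 + 2 \left(-16\right) i \sqrt{2} + 5 \cdot 2 i \sqrt{2}\right)\right) + \frac{1}{15092}\right) + 2378 = \left(\left(4 + \left(8 - 10 i \sqrt{2} + 32 i \sqrt{2}\right)\right) + \frac{1}{15092}\right) + 2378 = \left(\left(4 + \left(8 + 22 i \sqrt{2}\right)\right) + \frac{1}{15092}\right) + 2378 = \left(\left(12 + 22 i \sqrt{2}\right) + \frac{1}{15092}\right) + 2378 = \left(\frac{181105}{15092} + 22 i \sqrt{2}\right) + 2378 = \frac{36069881}{15092} + 22 i \sqrt{2}$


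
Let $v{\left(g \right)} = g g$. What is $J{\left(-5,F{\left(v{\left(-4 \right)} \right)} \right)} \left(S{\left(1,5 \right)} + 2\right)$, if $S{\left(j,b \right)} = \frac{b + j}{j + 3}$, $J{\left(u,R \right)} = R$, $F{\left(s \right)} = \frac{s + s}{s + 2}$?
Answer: $\frac{56}{9} \approx 6.2222$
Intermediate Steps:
$v{\left(g \right)} = g^{2}$
$F{\left(s \right)} = \frac{2 s}{2 + s}$
$S{\left(j,b \right)} = \frac{b + j}{3 + j}$
$J{\left(-5,F{\left(v{\left(-4 \right)} \right)} \right)} \left(S{\left(1,5 \right)} + 2\right) = \frac{2 \left(-4\right)^{2}}{2 + \left(-4\right)^{2}} \left(\frac{5 + 1}{3 + 1} + 2\right) = 2 \cdot 16 \frac{1}{2 + 16} \left(\frac{1}{4} \cdot 6 + 2\right) = 2 \cdot 16 \cdot \frac{1}{18} \left(\frac{1}{4} \cdot 6 + 2\right) = 2 \cdot 16 \cdot \frac{1}{18} \left(\frac{3}{2} + 2\right) = \frac{16}{9} \cdot \frac{7}{2} = \frac{56}{9}$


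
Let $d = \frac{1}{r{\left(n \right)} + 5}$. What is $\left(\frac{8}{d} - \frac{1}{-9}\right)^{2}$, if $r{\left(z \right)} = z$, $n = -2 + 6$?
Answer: $\frac{421201}{81} \approx 5200.0$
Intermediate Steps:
$n = 4$
$d = \frac{1}{9}$ ($d = \frac{1}{4 + 5} = \frac{1}{9} \approx 0.11111$)
$\left(\frac{8}{d} - \frac{1}{-9}\right)^{2} = \left(8 \frac{1}{\frac{1}{9}} - \frac{1}{-9}\right)^{2} = \left(8 \cdot 9 - - \frac{1}{9}\right)^{2} = \left(72 + \frac{1}{9}\right)^{2} = \left(\frac{649}{9}\right)^{2} = \frac{421201}{81}$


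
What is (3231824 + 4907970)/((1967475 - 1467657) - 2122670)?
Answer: -4069897/811426 ≈ -5.0157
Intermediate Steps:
(3231824 + 4907970)/((1967475 - 1467657) - 2122670) = 8139794/(499818 - 2122670) = 8139794/(-1622852) = 8139794*(-1/1622852) = -4069897/811426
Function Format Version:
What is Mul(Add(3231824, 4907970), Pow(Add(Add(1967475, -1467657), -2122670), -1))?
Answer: Rational(-4069897, 811426) ≈ -5.0157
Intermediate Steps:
Mul(Add(3231824, 4907970), Pow(Add(Add(1967475, -1467657), -2122670), -1)) = Mul(8139794, Pow(Add(499818, -2122670), -1)) = Mul(8139794, Pow(-1622852, -1)) = Mul(8139794, Rational(-1, 1622852)) = Rational(-4069897, 811426)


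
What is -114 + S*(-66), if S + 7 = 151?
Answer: -9618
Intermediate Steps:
S = 144 (S = -7 + 151 = 144)
-114 + S*(-66) = -114 + 144*(-66) = -114 - 9504 = -9618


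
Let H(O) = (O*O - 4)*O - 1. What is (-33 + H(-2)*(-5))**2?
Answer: 784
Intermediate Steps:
H(O) = -1 + O*(-4 + O**2) (H(O) = (O**2 - 4)*O - 1 = (-4 + O**2)*O - 1 = O*(-4 + O**2) - 1 = -1 + O*(-4 + O**2))
(-33 + H(-2)*(-5))**2 = (-33 + (-1 + (-2)**3 - 4*(-2))*(-5))**2 = (-33 + (-1 - 8 + 8)*(-5))**2 = (-33 - 1*(-5))**2 = (-33 + 5)**2 = (-28)**2 = 784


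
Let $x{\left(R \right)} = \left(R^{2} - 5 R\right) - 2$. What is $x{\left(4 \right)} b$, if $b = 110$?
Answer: $-660$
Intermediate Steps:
$x{\left(R \right)} = -2 + R^{2} - 5 R$
$x{\left(4 \right)} b = \left(-2 + 4^{2} - 20\right) 110 = \left(-2 + 16 - 20\right) 110 = \left(-6\right) 110 = -660$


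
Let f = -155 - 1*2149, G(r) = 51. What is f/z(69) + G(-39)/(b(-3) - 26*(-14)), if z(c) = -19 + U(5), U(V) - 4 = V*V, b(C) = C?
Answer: -415617/1805 ≈ -230.26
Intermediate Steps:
U(V) = 4 + V**2 (U(V) = 4 + V*V = 4 + V**2)
f = -2304 (f = -155 - 2149 = -2304)
z(c) = 10 (z(c) = -19 + (4 + 5**2) = -19 + (4 + 25) = -19 + 29 = 10)
f/z(69) + G(-39)/(b(-3) - 26*(-14)) = -2304/10 + 51/(-3 - 26*(-14)) = -2304*1/10 + 51/(-3 + 364) = -1152/5 + 51/361 = -415617/1805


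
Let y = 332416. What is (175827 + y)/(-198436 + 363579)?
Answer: 508243/165143 ≈ 3.0776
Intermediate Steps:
(175827 + y)/(-198436 + 363579) = (175827 + 332416)/(-198436 + 363579) = 508243/165143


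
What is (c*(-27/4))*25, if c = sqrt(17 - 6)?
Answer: -675*sqrt(11)/4 ≈ -559.68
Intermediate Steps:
c = sqrt(11) ≈ 3.3166
(c*(-27/4))*25 = (sqrt(11)*(-27/4))*25 = -27*sqrt(11)/4*25 = -675*sqrt(11)/4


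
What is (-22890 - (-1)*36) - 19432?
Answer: -42286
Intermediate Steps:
(-22890 - (-1)*36) - 19432 = (-22890 - 1*(-36)) - 19432 = (-22890 + 36) - 19432 = -22854 - 19432 = -42286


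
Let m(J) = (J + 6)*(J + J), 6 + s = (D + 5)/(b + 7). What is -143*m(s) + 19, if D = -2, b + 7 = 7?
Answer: 34393/49 ≈ 701.90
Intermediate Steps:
b = 0 (b = -7 + 7 = 0)
s = -39/7 (s = -6 + (-2 + 5)/(0 + 7) = -6 + 3/7 = -39/7 ≈ -5.5714)
m(J) = 2*J*(6 + J) (m(J) = (6 + J)*(2*J) = 2*J*(6 + J))
-143*m(s) + 19 = -286*(-39)*(6 - 39/7)/7 + 19 = -286*(-39)*3/(7*7) + 19 = -143*(-234/49) + 19 = 33462/49 + 19 = 34393/49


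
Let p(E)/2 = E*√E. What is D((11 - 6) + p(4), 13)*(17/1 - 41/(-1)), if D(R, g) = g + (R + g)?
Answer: 2726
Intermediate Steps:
p(E) = 2*E^(3/2) (p(E) = 2*(E*√E) = 2*E^(3/2))
D(R, g) = R + 2*g
D((11 - 6) + p(4), 13)*(17/1 - 41/(-1)) = (((11 - 6) + 2*4^(3/2)) + 2*13)*(17/1 - 41/(-1)) = ((5 + 2*8) + 26)*(17*1 - 41*(-1)) = ((5 + 16) + 26)*(17 + 41) = (21 + 26)*58 = 47*58 = 2726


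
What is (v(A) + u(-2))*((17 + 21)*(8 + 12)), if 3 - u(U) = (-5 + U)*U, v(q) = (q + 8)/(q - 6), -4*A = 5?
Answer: -262960/29 ≈ -9067.6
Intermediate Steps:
A = -5/4 (A = -¼*5 = -5/4 ≈ -1.2500)
v(q) = (8 + q)/(-6 + q)
u(U) = 3 - U*(-5 + U) (u(U) = 3 - (-5 + U)*U = 3 - U*(-5 + U))
(v(A) + u(-2))*((17 + 21)*(8 + 12)) = ((8 - 5/4)/(-6 - 5/4) + (3 - 1*(-2)² + 5*(-2)))*((17 + 21)*(8 + 12)) = ((27/4)/(-29/4) + (3 - 1*4 - 10))*(38*20) = (-4/29*27/4 + (3 - 4 - 10))*760 = (-27/29 - 11)*760 = -346/29*760 = -262960/29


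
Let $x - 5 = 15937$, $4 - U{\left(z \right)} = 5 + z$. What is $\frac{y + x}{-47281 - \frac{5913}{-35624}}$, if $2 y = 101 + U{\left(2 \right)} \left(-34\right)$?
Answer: $- \frac{7829228}{23073047} \approx -0.33932$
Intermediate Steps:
$U{\left(z \right)} = -1 - z$ ($U{\left(z \right)} = 4 - \left(5 + z\right) = -1 - z$)
$x = 15942$ ($x = 5 + 15937 = 15942$)
$y = \frac{203}{2}$ ($y = \frac{101 + \left(-1 - 2\right) \left(-34\right)}{2} = \frac{101 - -102}{2} = \frac{101 + 102}{2} = \frac{1}{2} \cdot 203 = \frac{203}{2} \approx 101.5$)
$\frac{y + x}{-47281 - \frac{5913}{-35624}} = \frac{\frac{203}{2} + 15942}{-47281 - \frac{5913}{-35624}} = \frac{32087}{2 \left(-47281 - - \frac{81}{488}\right)} = \frac{32087}{2 \left(-47281 + \frac{81}{488}\right)} = \frac{32087}{2 \left(- \frac{23073047}{488}\right)} = \frac{32087}{2} \left(- \frac{488}{23073047}\right) = - \frac{7829228}{23073047}$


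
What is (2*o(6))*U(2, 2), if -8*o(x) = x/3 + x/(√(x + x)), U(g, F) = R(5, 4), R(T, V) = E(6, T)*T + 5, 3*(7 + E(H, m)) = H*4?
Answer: -5 - 5*√3/2 ≈ -9.3301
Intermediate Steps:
E(H, m) = -7 + 4*H/3 (E(H, m) = -7 + (H*4)/3 = -7 + (4*H)/3 = -7 + 4*H/3)
R(T, V) = 5 + T (R(T, V) = (-7 + (4/3)*6)*T + 5 = (-7 + 8)*T + 5 = 1*T + 5 = T + 5 = 5 + T)
U(g, F) = 10 (U(g, F) = 5 + 5 = 10)
o(x) = -x/24 - √2*√x/16 (o(x) = -(x/3 + x/(√(x + x)))/8 = -(x*(⅓) + x/(√(2*x)))/8 = -(x/3 + x/((√2*√x)))/8 = -(x/3 + x*(√2/(2*√x)))/8 = -(x/3 + √2*√x/2)/8 = -x/24 - √2*√x/16)
(2*o(6))*U(2, 2) = (2*(-1/24*6 - √2*√6/16))*10 = (2*(-¼ - √3/8))*10 = (-½ - √3/4)*10 = -5 - 5*√3/2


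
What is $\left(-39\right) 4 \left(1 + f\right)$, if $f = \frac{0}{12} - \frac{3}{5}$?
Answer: $- \frac{312}{5} \approx -62.4$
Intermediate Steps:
$f = - \frac{3}{5}$ ($f = 0 \cdot \frac{1}{12} - \frac{3}{5} = 0 - \frac{3}{5} = - \frac{3}{5} \approx -0.6$)
$\left(-39\right) 4 \left(1 + f\right) = \left(-39\right) 4 \left(1 - \frac{3}{5}\right) = \left(-156\right) \frac{2}{5} = - \frac{312}{5}$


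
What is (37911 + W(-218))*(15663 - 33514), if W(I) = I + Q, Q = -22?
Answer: -672465021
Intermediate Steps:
W(I) = -22 + I (W(I) = I - 22 = -22 + I)
(37911 + W(-218))*(15663 - 33514) = (37911 + (-22 - 218))*(15663 - 33514) = (37911 - 240)*(-17851) = 37671*(-17851) = -672465021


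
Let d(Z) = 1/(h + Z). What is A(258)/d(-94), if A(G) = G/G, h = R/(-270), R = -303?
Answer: -8359/90 ≈ -92.878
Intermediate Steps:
h = 101/90 (h = -303/(-270) = -303*(-1/270) = 101/90 ≈ 1.1222)
d(Z) = 1/(101/90 + Z)
A(G) = 1
A(258)/d(-94) = 1/(90/(101 + 90*(-94))) = 1/(90/(101 - 8460)) = 1/(90/(-8359)) = 1/(90*(-1/8359)) = 1/(-90/8359) = 1*(-8359/90) = -8359/90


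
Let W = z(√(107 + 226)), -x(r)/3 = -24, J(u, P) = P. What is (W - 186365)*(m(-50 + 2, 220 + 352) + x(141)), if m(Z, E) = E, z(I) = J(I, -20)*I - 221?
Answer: -120161384 - 38640*√37 ≈ -1.2040e+8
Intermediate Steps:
x(r) = 72 (x(r) = -3*(-24) = 72)
z(I) = -221 - 20*I (z(I) = -20*I - 221 = -221 - 20*I)
W = -221 - 60*√37 (W = -221 - 20*√(107 + 226) = -221 - 60*√37 ≈ -585.97)
(W - 186365)*(m(-50 + 2, 220 + 352) + x(141)) = ((-221 - 60*√37) - 186365)*((220 + 352) + 72) = (-186586 - 60*√37)*(572 + 72) = (-186586 - 60*√37)*644 = -120161384 - 38640*√37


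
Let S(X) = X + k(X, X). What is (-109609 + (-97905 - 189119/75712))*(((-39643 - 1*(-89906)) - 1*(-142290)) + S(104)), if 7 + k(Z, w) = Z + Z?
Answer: -216434740167189/5408 ≈ -4.0021e+10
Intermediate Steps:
k(Z, w) = -7 + 2*Z (k(Z, w) = -7 + (Z + Z) = -7 + 2*Z)
S(X) = -7 + 3*X (S(X) = X + (-7 + 2*X) = -7 + 3*X)
(-109609 + (-97905 - 189119/75712))*(((-39643 - 1*(-89906)) - 1*(-142290)) + S(104)) = (-109609 + (-97905 - 189119/75712))*(((-39643 - 1*(-89906)) - 1*(-142290)) + (-7 + 3*104)) = (-109609 + (-97905 - 189119*1/75712))*(((-39643 + 89906) + 142290) + (-7 + 312)) = (-109609 + (-97905 - 27017/10816))*((50263 + 142290) + 305) = (-109609 - 1058967497/10816)*(192553 + 305) = -2244498441/10816*192858 = -216434740167189/5408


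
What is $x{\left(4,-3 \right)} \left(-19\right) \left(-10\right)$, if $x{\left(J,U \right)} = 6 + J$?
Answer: $1900$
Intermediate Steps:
$x{\left(4,-3 \right)} \left(-19\right) \left(-10\right) = \left(6 + 4\right) \left(-19\right) \left(-10\right) = 10 \left(-19\right) \left(-10\right) = \left(-190\right) \left(-10\right) = 1900$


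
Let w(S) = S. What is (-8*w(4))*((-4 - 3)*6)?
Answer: 1344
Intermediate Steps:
(-8*w(4))*((-4 - 3)*6) = (-8*4)*((-4 - 3)*6) = -(-224)*6 = -32*(-42) = 1344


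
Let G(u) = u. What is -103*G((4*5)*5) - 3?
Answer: -10303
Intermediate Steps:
-103*G((4*5)*5) - 3 = -103*4*5*5 - 3 = -2060*5 - 3 = -103*100 - 3 = -10300 - 3 = -10303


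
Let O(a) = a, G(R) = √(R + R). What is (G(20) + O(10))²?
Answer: 140 + 40*√10 ≈ 266.49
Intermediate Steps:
G(R) = √2*√R (G(R) = √(2*R) = √2*√R)
(G(20) + O(10))² = (√2*√20 + 10)² = (√2*(2*√5) + 10)² = (2*√10 + 10)² = (10 + 2*√10)²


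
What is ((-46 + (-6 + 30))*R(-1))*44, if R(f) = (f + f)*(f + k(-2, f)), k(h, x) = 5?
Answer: 7744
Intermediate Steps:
R(f) = 2*f*(5 + f) (R(f) = (f + f)*(f + 5) = (2*f)*(5 + f) = 2*f*(5 + f))
((-46 + (-6 + 30))*R(-1))*44 = ((-46 + (-6 + 30))*(2*(-1)*(5 - 1)))*44 = ((-46 + 24)*(2*(-1)*4))*44 = -22*(-8)*44 = 176*44 = 7744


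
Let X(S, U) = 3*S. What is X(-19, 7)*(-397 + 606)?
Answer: -11913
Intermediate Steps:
X(-19, 7)*(-397 + 606) = (3*(-19))*(-397 + 606) = -57*209 = -11913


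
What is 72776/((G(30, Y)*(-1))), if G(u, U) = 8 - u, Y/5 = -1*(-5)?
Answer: 3308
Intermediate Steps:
Y = 25 (Y = 5*(-1*(-5)) = 5*5 = 25)
72776/((G(30, Y)*(-1))) = 72776/(((8 - 1*30)*(-1))) = 72776/(((8 - 30)*(-1))) = 72776/((-22*(-1))) = 72776/22 = 72776*(1/22) = 3308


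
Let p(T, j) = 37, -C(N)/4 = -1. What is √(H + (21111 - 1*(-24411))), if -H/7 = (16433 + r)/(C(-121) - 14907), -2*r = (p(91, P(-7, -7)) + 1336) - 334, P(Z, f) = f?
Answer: √825475053774/4258 ≈ 213.38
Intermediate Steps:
C(N) = 4 (C(N) = -4*(-1) = 4)
r = -1039/2 (r = -((37 + 1336) - 334)/2 = -(1373 - 334)/2 = -½*1039 = -1039/2 ≈ -519.50)
H = 31827/4258 (H = -7*(16433 - 1039/2)/(4 - 14907) = -222789/(2*(-14903)) = -222789*(-1)/(2*14903) = -7*(-31827/29806) = 31827/4258 ≈ 7.4746)
√(H + (21111 - 1*(-24411))) = √(31827/4258 + (21111 - 1*(-24411))) = √(31827/4258 + (21111 + 24411)) = √(31827/4258 + 45522) = √(193864503/4258) = √825475053774/4258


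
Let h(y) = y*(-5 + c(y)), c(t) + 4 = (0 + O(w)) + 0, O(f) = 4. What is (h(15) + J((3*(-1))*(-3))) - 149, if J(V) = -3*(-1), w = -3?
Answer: -221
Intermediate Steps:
c(t) = 0 (c(t) = -4 + ((0 + 4) + 0) = -4 + (4 + 0) = -4 + 4 = 0)
h(y) = -5*y (h(y) = y*(-5 + 0) = y*(-5) = -5*y)
J(V) = 3
(h(15) + J((3*(-1))*(-3))) - 149 = (-5*15 + 3) - 149 = (-75 + 3) - 149 = -72 - 149 = -221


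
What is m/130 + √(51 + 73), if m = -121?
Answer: -121/130 + 2*√31 ≈ 10.205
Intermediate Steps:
m/130 + √(51 + 73) = -121/130 + √(51 + 73) = -121*1/130 + √124 = -121/130 + 2*√31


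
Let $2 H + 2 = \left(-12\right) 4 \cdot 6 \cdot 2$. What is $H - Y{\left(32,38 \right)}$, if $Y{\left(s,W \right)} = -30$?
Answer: $-259$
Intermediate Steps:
$H = -289$ ($H = -1 + \frac{\left(-12\right) 4 \cdot 6 \cdot 2}{2} = -1 + \frac{\left(-48\right) 12}{2} = -1 + \frac{1}{2} \left(-576\right) = -1 - 288 = -289$)
$H - Y{\left(32,38 \right)} = -289 - -30 = -289 + 30 = -259$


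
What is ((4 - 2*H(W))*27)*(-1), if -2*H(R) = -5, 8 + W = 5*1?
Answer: 27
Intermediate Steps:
W = -3 (W = -8 + 5*1 = -8 + 5 = -3)
H(R) = 5/2 (H(R) = -1/2*(-5) = 5/2)
((4 - 2*H(W))*27)*(-1) = ((4 - 2*5/2)*27)*(-1) = ((4 - 5)*27)*(-1) = -1*27*(-1) = -27*(-1) = 27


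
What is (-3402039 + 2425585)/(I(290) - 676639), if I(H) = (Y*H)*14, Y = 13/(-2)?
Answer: 976454/703029 ≈ 1.3889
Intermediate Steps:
Y = -13/2 (Y = 13*(-½) = -13/2 ≈ -6.5000)
I(H) = -91*H (I(H) = -13*H/2*14 = -91*H)
(-3402039 + 2425585)/(I(290) - 676639) = (-3402039 + 2425585)/(-91*290 - 676639) = -976454/(-26390 - 676639) = -976454/(-703029) = -976454*(-1/703029) = 976454/703029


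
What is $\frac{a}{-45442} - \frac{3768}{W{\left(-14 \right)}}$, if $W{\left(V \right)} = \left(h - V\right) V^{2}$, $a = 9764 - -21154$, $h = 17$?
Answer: $- \frac{44885403}{34513199} \approx -1.3005$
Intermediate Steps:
$a = 30918$ ($a = 9764 + 21154 = 30918$)
$W{\left(V \right)} = V^{2} \left(17 - V\right)$ ($W{\left(V \right)} = \left(17 - V\right) V^{2} = V^{2} \left(17 - V\right)$)
$\frac{a}{-45442} - \frac{3768}{W{\left(-14 \right)}} = \frac{30918}{-45442} - \frac{3768}{\left(-14\right)^{2} \left(17 - -14\right)} = 30918 \left(- \frac{1}{45442}\right) - \frac{3768}{196 \left(17 + 14\right)} = - \frac{15459}{22721} - \frac{3768}{196 \cdot 31} = - \frac{15459}{22721} - \frac{3768}{6076} = - \frac{15459}{22721} - \frac{942}{1519} = - \frac{44885403}{34513199}$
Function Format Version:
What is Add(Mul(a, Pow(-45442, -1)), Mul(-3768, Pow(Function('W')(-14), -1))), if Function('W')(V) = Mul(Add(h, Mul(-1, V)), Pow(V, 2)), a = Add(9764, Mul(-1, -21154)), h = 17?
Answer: Rational(-44885403, 34513199) ≈ -1.3005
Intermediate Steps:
a = 30918 (a = Add(9764, 21154) = 30918)
Function('W')(V) = Mul(Pow(V, 2), Add(17, Mul(-1, V))) (Function('W')(V) = Mul(Add(17, Mul(-1, V)), Pow(V, 2)) = Mul(Pow(V, 2), Add(17, Mul(-1, V))))
Add(Mul(a, Pow(-45442, -1)), Mul(-3768, Pow(Function('W')(-14), -1))) = Add(Mul(30918, Pow(-45442, -1)), Mul(-3768, Pow(Mul(Pow(-14, 2), Add(17, Mul(-1, -14))), -1))) = Add(Mul(30918, Rational(-1, 45442)), Mul(-3768, Pow(Mul(196, Add(17, 14)), -1))) = Add(Rational(-15459, 22721), Mul(-3768, Pow(Mul(196, 31), -1))) = Add(Rational(-15459, 22721), Mul(-3768, Pow(6076, -1))) = Add(Rational(-15459, 22721), Mul(-3768, Rational(1, 6076))) = Add(Rational(-15459, 22721), Rational(-942, 1519)) = Rational(-44885403, 34513199)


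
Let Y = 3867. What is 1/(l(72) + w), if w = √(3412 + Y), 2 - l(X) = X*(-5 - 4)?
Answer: 650/415221 - √7279/415221 ≈ 0.0013600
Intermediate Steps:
l(X) = 2 + 9*X (l(X) = 2 - X*(-5 - 4) = 2 - X*(-9) = 2 - (-9)*X = 2 + 9*X)
w = √7279 (w = √(3412 + 3867) = √7279 ≈ 85.317)
1/(l(72) + w) = 1/((2 + 9*72) + √7279) = 1/((2 + 648) + √7279) = 1/(650 + √7279)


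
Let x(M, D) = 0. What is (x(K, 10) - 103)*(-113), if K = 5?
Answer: 11639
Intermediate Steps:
(x(K, 10) - 103)*(-113) = (0 - 103)*(-113) = -103*(-113) = 11639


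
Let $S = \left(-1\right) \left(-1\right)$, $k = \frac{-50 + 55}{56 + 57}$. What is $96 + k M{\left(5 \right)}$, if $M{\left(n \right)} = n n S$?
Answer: $\frac{10973}{113} \approx 97.106$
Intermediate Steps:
$k = \frac{5}{113} \approx 0.044248$
$S = 1$
$M{\left(n \right)} = n^{2}$ ($M{\left(n \right)} = n n 1 = n^{2} \cdot 1 = n^{2}$)
$96 + k M{\left(5 \right)} = 96 + \frac{5 \cdot 5^{2}}{113} = 96 + \frac{5}{113} \cdot 25 = 96 + \frac{125}{113} = \frac{10973}{113}$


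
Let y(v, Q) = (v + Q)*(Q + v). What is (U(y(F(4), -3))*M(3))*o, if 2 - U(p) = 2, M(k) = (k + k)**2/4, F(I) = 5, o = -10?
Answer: 0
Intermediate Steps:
M(k) = k**2 (M(k) = (2*k)**2*(1/4) = (4*k**2)*(1/4) = k**2)
y(v, Q) = (Q + v)**2 (y(v, Q) = (Q + v)*(Q + v) = (Q + v)**2)
U(p) = 0 (U(p) = 2 - 1*2 = 2 - 2 = 0)
(U(y(F(4), -3))*M(3))*o = (0*3**2)*(-10) = (0*9)*(-10) = 0*(-10) = 0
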